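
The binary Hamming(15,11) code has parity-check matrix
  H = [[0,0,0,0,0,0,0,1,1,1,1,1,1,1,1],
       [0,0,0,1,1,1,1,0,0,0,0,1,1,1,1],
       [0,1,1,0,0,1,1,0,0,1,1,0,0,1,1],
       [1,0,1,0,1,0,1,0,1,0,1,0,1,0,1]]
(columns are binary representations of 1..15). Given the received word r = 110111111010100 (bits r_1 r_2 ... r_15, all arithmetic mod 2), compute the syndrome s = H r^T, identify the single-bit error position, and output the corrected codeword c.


s = (0, 1, 0, 0)^T, error position = 4, corrected codeword c = 110011111010100

Compute s = H r^T mod 2 one row at a time:
  s_1 = 1 + 1 + 0 + 1 + 0 + 1 + 0 + 0 = 4 ≡ 0 (mod 2).
  s_2 = 1 + 1 + 1 + 1 + 0 + 1 + 0 + 0 = 5 ≡ 1 (mod 2).
  s_3 = 1 + 0 + 1 + 1 + 0 + 1 + 0 + 0 = 4 ≡ 0 (mod 2).
  s_4 = 1 + 0 + 1 + 1 + 1 + 1 + 1 + 0 = 6 ≡ 0 (mod 2).
s = (0, 1, 0, 0)^T — this equals column 4 of H (binary 0100), so error is at position 4.
Correct: flip bit 4 of r = 110111111010100 to get c = 110011111010100.


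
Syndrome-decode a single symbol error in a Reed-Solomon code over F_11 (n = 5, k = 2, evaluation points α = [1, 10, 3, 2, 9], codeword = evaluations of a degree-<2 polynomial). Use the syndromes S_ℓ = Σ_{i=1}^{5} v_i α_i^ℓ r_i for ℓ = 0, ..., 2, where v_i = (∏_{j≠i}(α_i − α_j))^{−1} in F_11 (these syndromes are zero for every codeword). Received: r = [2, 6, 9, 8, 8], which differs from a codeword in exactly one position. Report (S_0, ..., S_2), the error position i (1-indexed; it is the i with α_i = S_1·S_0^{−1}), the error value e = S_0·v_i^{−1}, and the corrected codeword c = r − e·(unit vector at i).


S = (3, 6, 1), error at position 4, error magnitude e = 8, c = [2, 6, 9, 0, 8].

Step 1: column multipliers v_i = (∏_{j≠i}(α_i − α_j))^{−1} mod 11.
  i = 1 (α = 1): (1−10)(1−3)(1−2)(1−9) = (−9)·(−2)·(−1)·(−8) = 144 ≡ 1, so v_1 = 1^{−1} = 1 (mod 11).
  i = 2 (α = 10): (10−1)(10−3)(10−2)(10−9) = 9·7·8·1 = 504 ≡ 9, so v_2 = 9^{−1} = 5 (mod 11).
  i = 3 (α = 3): (3−1)(3−10)(3−2)(3−9) = 2·(−7)·1·(−6) = 84 ≡ 7, so v_3 = 7^{−1} = 8 (mod 11).
  i = 4 (α = 2): (2−1)(2−10)(2−3)(2−9) = 1·(−8)·(−1)·(−7) = −56 ≡ 10, so v_4 = 10^{−1} = 10 (mod 11).
  i = 5 (α = 9): (9−1)(9−10)(9−3)(9−2) = 8·(−1)·6·7 = −336 ≡ 5, so v_5 = 5^{−1} = 9 (mod 11).
  v = [1, 5, 8, 10, 9].
Step 2: syndromes of r = [2, 6, 9, 8, 8] (all sums mod 11).
  S_0 = Σ v_i r_i = 1·2 + 5·6 + 8·9 + 10·8 + 9·8 = 256 ≡ 3.
  S_1 = Σ v_i α_i r_i = 1·1·2 + 5·10·6 + 8·3·9 + 10·2·8 + 9·9·8 = 1326 ≡ 6.
  α_i^2 mod 11 = [1, 1, 9, 4, 4].
  S_2 = Σ v_i α_i^2 r_i = 1·1·2 + 5·1·6 + 8·9·9 + 10·4·8 + 9·4·8 = 1288 ≡ 1.
  S = (3, 6, 1) ≠ 0, so r is not a codeword (an error is present).
Step 3: locate the error. For a single error e at position i, S_ℓ = v_i·e·α_i^ℓ, so α_err = S_1/S_0.
  S_0^{−1} = 3^{−1} = 4 (mod 11), so α_err = 6·4 = 24 ≡ 2 = α_4. Error position i = 4.
  Consistency check: S_2/S_1 = 1·2 = 2 ≡ 2 = α_err ✓ (single-error assumption holds).
Step 4: error magnitude e = S_0/v_4 = S_0·∏_{j≠4}(α_4 − α_j) = 3·10 = 30 ≡ 8 (mod 11).
Step 5: correct position 4: c_4 = r_4 − e = 8 − 8 ≡ 0 (mod 11). Hence c = [2, 6, 9, 0, 8].
  Check: interpolating c through the α_i gives m(x) = 4 + 9·x (degree < 2) with m(α_i) = c_i for every i, so c is indeed a codeword.


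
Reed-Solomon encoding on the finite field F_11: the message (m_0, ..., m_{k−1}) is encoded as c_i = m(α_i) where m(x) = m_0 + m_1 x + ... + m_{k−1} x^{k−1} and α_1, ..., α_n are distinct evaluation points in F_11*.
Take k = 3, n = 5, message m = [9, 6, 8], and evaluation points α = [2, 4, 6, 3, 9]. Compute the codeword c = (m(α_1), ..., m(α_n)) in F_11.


c = [9, 7, 3, 0, 7]

Message polynomial: m(x) = 9 + 6·x + 8·x^2 (mod 11).
For each evaluation point α_i, compute m(α_i) mod 11:
  α_1 = 2: Horner steps 8 → 0 → 9, so m(2) = 9.
  α_2 = 4: Horner steps 8 → 5 → 7, so m(4) = 7.
  α_3 = 6: Horner steps 8 → 10 → 3, so m(6) = 3.
  α_4 = 3: Horner steps 8 → 8 → 0, so m(3) = 0.
  α_5 = 9: Horner steps 8 → 1 → 7, so m(9) = 7.
Codeword c = [9, 7, 3, 0, 7] ∈ F_11^5.


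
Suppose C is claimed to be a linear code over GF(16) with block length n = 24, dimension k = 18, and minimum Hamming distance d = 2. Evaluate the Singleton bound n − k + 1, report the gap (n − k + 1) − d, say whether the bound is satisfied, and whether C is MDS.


Singleton RHS = n − k + 1 = 7, slack = 5, bound satisfied, not MDS.

Singleton bound: d ≤ n − k + 1.
Here n = 24, k = 18, so n − k + 1 = 7.
Given d = 2, check d ≤ 7: YES.
Slack = (n − k + 1) − d = 5.
The code is NOT MDS (slack = 5 > 0).
Description: the claimed parameters are [24, 18, 2]_16; such a code would be non-MDS.


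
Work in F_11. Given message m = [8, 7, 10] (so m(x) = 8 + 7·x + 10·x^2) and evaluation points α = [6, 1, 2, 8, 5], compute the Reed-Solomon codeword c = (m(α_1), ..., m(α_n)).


c = [3, 3, 7, 0, 7]

Message polynomial: m(x) = 8 + 7·x + 10·x^2 (mod 11).
For each evaluation point α_i, compute m(α_i) mod 11:
  α_1 = 6: Horner steps 10 → 1 → 3, so m(6) = 3.
  α_2 = 1: Horner steps 10 → 6 → 3, so m(1) = 3.
  α_3 = 2: Horner steps 10 → 5 → 7, so m(2) = 7.
  α_4 = 8: Horner steps 10 → 10 → 0, so m(8) = 0.
  α_5 = 5: Horner steps 10 → 2 → 7, so m(5) = 7.
Codeword c = [3, 3, 7, 0, 7] ∈ F_11^5.


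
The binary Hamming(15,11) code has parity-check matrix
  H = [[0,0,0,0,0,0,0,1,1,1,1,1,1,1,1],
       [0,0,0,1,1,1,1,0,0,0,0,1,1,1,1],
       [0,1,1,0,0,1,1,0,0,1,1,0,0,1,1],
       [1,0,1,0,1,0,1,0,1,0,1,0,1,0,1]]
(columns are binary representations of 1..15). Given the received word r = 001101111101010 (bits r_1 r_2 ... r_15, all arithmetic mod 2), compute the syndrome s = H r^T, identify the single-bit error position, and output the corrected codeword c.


s = (1, 1, 1, 1)^T, error position = 15, corrected codeword c = 001101111101011

Compute s = H r^T mod 2 one row at a time:
  s_1 = 1 + 1 + 1 + 0 + 1 + 0 + 1 + 0 = 5 ≡ 1 (mod 2).
  s_2 = 1 + 0 + 1 + 1 + 1 + 0 + 1 + 0 = 5 ≡ 1 (mod 2).
  s_3 = 0 + 1 + 1 + 1 + 1 + 0 + 1 + 0 = 5 ≡ 1 (mod 2).
  s_4 = 0 + 1 + 0 + 1 + 1 + 0 + 0 + 0 = 3 ≡ 1 (mod 2).
s = (1, 1, 1, 1)^T — this equals column 15 of H (binary 1111), so error is at position 15.
Correct: flip bit 15 of r = 001101111101010 to get c = 001101111101011.


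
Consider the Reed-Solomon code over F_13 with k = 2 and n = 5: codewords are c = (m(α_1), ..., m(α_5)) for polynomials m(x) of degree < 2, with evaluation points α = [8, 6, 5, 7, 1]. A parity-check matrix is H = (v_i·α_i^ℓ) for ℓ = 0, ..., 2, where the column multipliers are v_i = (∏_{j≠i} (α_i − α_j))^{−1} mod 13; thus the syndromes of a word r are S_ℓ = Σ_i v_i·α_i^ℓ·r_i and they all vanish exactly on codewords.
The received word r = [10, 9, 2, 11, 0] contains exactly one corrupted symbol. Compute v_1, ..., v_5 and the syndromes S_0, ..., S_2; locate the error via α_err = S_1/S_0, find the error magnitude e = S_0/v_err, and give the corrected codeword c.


S = (8, 4, 2), error at position 4, error magnitude e = 8, c = [10, 9, 2, 3, 0].

Step 1: column multipliers v_i = (∏_{j≠i}(α_i − α_j))^{−1} mod 13.
  i = 1 (α = 8): (8−6)(8−5)(8−7)(8−1) = 2·3·1·7 = 42 ≡ 3, so v_1 = 3^{−1} = 9 (mod 13).
  i = 2 (α = 6): (6−8)(6−5)(6−7)(6−1) = (−2)·1·(−1)·5 = 10 ≡ 10, so v_2 = 10^{−1} = 4 (mod 13).
  i = 3 (α = 5): (5−8)(5−6)(5−7)(5−1) = (−3)·(−1)·(−2)·4 = −24 ≡ 2, so v_3 = 2^{−1} = 7 (mod 13).
  i = 4 (α = 7): (7−8)(7−6)(7−5)(7−1) = (−1)·1·2·6 = −12 ≡ 1, so v_4 = 1^{−1} = 1 (mod 13).
  i = 5 (α = 1): (1−8)(1−6)(1−5)(1−7) = (−7)·(−5)·(−4)·(−6) = 840 ≡ 8, so v_5 = 8^{−1} = 5 (mod 13).
  v = [9, 4, 7, 1, 5].
Step 2: syndromes of r = [10, 9, 2, 11, 0] (all sums mod 13).
  S_0 = Σ v_i r_i = 9·10 + 4·9 + 7·2 + 1·11 + 5·0 = 151 ≡ 8.
  S_1 = Σ v_i α_i r_i = 9·8·10 + 4·6·9 + 7·5·2 + 1·7·11 + 5·1·0 = 1083 ≡ 4.
  α_i^2 mod 13 = [12, 10, 12, 10, 1].
  S_2 = Σ v_i α_i^2 r_i = 9·12·10 + 4·10·9 + 7·12·2 + 1·10·11 + 5·1·0 = 1718 ≡ 2.
  S = (8, 4, 2) ≠ 0, so r is not a codeword (an error is present).
Step 3: locate the error. For a single error e at position i, S_ℓ = v_i·e·α_i^ℓ, so α_err = S_1/S_0.
  S_0^{−1} = 8^{−1} = 5 (mod 13), so α_err = 4·5 = 20 ≡ 7 = α_4. Error position i = 4.
  Consistency check: S_2/S_1 = 2·10 = 20 ≡ 7 = α_err ✓ (single-error assumption holds).
Step 4: error magnitude e = S_0/v_4 = S_0·∏_{j≠4}(α_4 − α_j) = 8·1 = 8 ≡ 8 (mod 13).
Step 5: correct position 4: c_4 = r_4 − e = 11 − 8 ≡ 3 (mod 13). Hence c = [10, 9, 2, 3, 0].
  Check: interpolating c through the α_i gives m(x) = 6 + 7·x (degree < 2) with m(α_i) = c_i for every i, so c is indeed a codeword.


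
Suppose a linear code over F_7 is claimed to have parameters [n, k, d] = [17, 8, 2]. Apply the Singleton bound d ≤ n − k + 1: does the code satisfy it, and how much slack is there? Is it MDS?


Singleton RHS = n − k + 1 = 10, slack = 8, bound satisfied, not MDS.

Singleton bound: d ≤ n − k + 1.
Here n = 17, k = 8, so n − k + 1 = 10.
Given d = 2, check d ≤ 10: YES.
Slack = (n − k + 1) − d = 8.
The code is NOT MDS (slack = 8 > 0).
Description: the claimed parameters are [17, 8, 2]_7; such a code would be non-MDS.


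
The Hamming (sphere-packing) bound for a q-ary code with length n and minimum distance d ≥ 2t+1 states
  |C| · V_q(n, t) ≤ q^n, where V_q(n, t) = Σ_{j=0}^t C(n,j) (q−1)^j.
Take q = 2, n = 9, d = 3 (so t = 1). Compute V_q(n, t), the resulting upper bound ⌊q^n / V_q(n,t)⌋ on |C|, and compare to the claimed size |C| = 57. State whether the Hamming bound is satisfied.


V_q(n, t) = 10, q^n = 512, Hamming bound = 51, |C| = 57 > bound (violated).

Step 1: Compute V_q(n, t) = Σ_{j=0}^1 C(n, j) (q−1)^j.
  j = 0: C(9,0)·(1)^0 = 1·1 = 1.
  j = 1: C(9,1)·(1)^1 = 9·1 = 9.
  V_q(n, t) = 1 + 9 = 10.
Step 2: q^n = 2^9 = 512.
Step 3: Hamming bound ⌊q^n / V_q(n,t)⌋ = ⌊512/10⌋ = 51.
Step 4: Compare |C| = 57 to 51: violated.
The claimed |C| lies above the Hamming bound, so no 2-ary code of length 9 with d ≥ 3 can have 57 codewords.


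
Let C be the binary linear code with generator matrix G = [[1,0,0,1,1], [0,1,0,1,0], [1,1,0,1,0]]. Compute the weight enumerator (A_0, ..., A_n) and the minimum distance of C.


Weight distribution: A_0 = 1, A_1 = 1, A_2 = 3, A_3 = 3. Minimum distance d = 1.

Enumerate all 2^3 = 8 messages m ∈ F_2^3.
For each, compute codeword c = mG in F_2^5, then tally its weight.
  m = 000 → c = 00000, weight = 0.
  m = 100 → c = 10011, weight = 3.
  m = 010 → c = 01010, weight = 2.
  m = 110 → c = 11001, weight = 3.
  m = 001 → c = 11010, weight = 3.
  m = 101 → c = 01001, weight = 2.
  m = 011 → c = 10000, weight = 1.
  m = 111 → c = 00011, weight = 2.
Tally weights:
  weight 0: 1 codewords.
  weight 1: 1 codewords.
  weight 2: 3 codewords.
  weight 3: 3 codewords.
Minimum distance d = smallest w > 0 with A_w > 0 = 1.
Sanity: Σ A_w = 8 = 2^3 = 8 ✓.


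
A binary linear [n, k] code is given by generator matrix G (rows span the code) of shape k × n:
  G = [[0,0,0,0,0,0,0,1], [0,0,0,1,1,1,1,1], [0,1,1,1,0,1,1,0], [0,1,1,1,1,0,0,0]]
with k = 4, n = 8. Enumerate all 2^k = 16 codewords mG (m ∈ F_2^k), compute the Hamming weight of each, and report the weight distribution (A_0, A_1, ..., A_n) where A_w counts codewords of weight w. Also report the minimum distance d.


Weight distribution: A_0 = 1, A_1 = 2, A_2 = 1, A_3 = 2, A_4 = 5, A_5 = 4, A_6 = 1. Minimum distance d = 1.

Enumerate all 2^4 = 16 messages m ∈ F_2^4.
For each, compute codeword c = mG in F_2^8, then tally its weight.
  m = 0000 → c = 00000000, weight = 0.
  m = 1000 → c = 00000001, weight = 1.
  m = 0100 → c = 00011111, weight = 5.
  m = 1100 → c = 00011110, weight = 4.
  m = 0010 → c = 01110110, weight = 5.
  m = 1010 → c = 01110111, weight = 6.
  m = 0110 → c = 01101001, weight = 4.
  m = 1110 → c = 01101000, weight = 3.
  m = 0001 → c = 01111000, weight = 4.
  m = 1001 → c = 01111001, weight = 5.
  m = 0101 → c = 01100111, weight = 5.
  m = 1101 → c = 01100110, weight = 4.
  m = 0011 → c = 00001110, weight = 3.
  m = 1011 → c = 00001111, weight = 4.
  m = 0111 → c = 00010001, weight = 2.
  m = 1111 → c = 00010000, weight = 1.
Tally weights:
  weight 0: 1 codewords.
  weight 1: 2 codewords.
  weight 2: 1 codewords.
  weight 3: 2 codewords.
  weight 4: 5 codewords.
  weight 5: 4 codewords.
  weight 6: 1 codewords.
Minimum distance d = smallest w > 0 with A_w > 0 = 1.
Sanity: Σ A_w = 16 = 2^4 = 16 ✓.


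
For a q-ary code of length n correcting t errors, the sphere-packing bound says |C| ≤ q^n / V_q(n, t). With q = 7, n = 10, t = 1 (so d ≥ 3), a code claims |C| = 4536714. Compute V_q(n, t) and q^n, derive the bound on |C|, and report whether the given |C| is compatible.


V_q(n, t) = 61, q^n = 282475249, Hamming bound = 4630741, |C| = 4536714 ≤ bound (satisfied).

Step 1: Compute V_q(n, t) = Σ_{j=0}^1 C(n, j) (q−1)^j.
  j = 0: C(10,0)·(6)^0 = 1·1 = 1.
  j = 1: C(10,1)·(6)^1 = 10·6 = 60.
  V_q(n, t) = 1 + 60 = 61.
Step 2: q^n = 7^10 = 282475249.
Step 3: Hamming bound ⌊q^n / V_q(n,t)⌋ = ⌊282475249/61⌋ = 4630741.
Step 4: Compare |C| = 4536714 to 4630741: satisfied.
The claimed |C| lies below the Hamming bound.


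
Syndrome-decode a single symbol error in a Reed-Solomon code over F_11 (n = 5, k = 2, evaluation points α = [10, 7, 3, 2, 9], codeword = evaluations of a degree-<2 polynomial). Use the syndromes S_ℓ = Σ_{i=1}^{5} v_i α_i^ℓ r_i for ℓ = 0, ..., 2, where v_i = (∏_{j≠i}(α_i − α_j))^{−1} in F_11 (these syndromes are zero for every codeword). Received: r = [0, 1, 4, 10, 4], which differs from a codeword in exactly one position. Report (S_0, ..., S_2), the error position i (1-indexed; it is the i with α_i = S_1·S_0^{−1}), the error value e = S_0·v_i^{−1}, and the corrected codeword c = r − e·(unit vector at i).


S = (8, 2, 6), error at position 3, error magnitude e = 9, c = [0, 1, 6, 10, 4].

Step 1: column multipliers v_i = (∏_{j≠i}(α_i − α_j))^{−1} mod 11.
  i = 1 (α = 10): (10−7)(10−3)(10−2)(10−9) = 3·7·8·1 = 168 ≡ 3, so v_1 = 3^{−1} = 4 (mod 11).
  i = 2 (α = 7): (7−10)(7−3)(7−2)(7−9) = (−3)·4·5·(−2) = 120 ≡ 10, so v_2 = 10^{−1} = 10 (mod 11).
  i = 3 (α = 3): (3−10)(3−7)(3−2)(3−9) = (−7)·(−4)·1·(−6) = −168 ≡ 8, so v_3 = 8^{−1} = 7 (mod 11).
  i = 4 (α = 2): (2−10)(2−7)(2−3)(2−9) = (−8)·(−5)·(−1)·(−7) = 280 ≡ 5, so v_4 = 5^{−1} = 9 (mod 11).
  i = 5 (α = 9): (9−10)(9−7)(9−3)(9−2) = (−1)·2·6·7 = −84 ≡ 4, so v_5 = 4^{−1} = 3 (mod 11).
  v = [4, 10, 7, 9, 3].
Step 2: syndromes of r = [0, 1, 4, 10, 4] (all sums mod 11).
  S_0 = Σ v_i r_i = 4·0 + 10·1 + 7·4 + 9·10 + 3·4 = 140 ≡ 8.
  S_1 = Σ v_i α_i r_i = 4·10·0 + 10·7·1 + 7·3·4 + 9·2·10 + 3·9·4 = 442 ≡ 2.
  α_i^2 mod 11 = [1, 5, 9, 4, 4].
  S_2 = Σ v_i α_i^2 r_i = 4·1·0 + 10·5·1 + 7·9·4 + 9·4·10 + 3·4·4 = 710 ≡ 6.
  S = (8, 2, 6) ≠ 0, so r is not a codeword (an error is present).
Step 3: locate the error. For a single error e at position i, S_ℓ = v_i·e·α_i^ℓ, so α_err = S_1/S_0.
  S_0^{−1} = 8^{−1} = 7 (mod 11), so α_err = 2·7 = 14 ≡ 3 = α_3. Error position i = 3.
  Consistency check: S_2/S_1 = 6·6 = 36 ≡ 3 = α_err ✓ (single-error assumption holds).
Step 4: error magnitude e = S_0/v_3 = S_0·∏_{j≠3}(α_3 − α_j) = 8·8 = 64 ≡ 9 (mod 11).
Step 5: correct position 3: c_3 = r_3 − e = 4 − 9 ≡ 6 (mod 11). Hence c = [0, 1, 6, 10, 4].
  Check: interpolating c through the α_i gives m(x) = 7 + 7·x (degree < 2) with m(α_i) = c_i for every i, so c is indeed a codeword.


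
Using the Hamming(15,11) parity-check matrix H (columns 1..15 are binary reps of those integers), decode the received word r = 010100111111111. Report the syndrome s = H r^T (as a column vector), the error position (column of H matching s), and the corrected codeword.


s = (0, 0, 0, 1)^T, error position = 1, corrected codeword c = 110100111111111

Compute s = H r^T mod 2 one row at a time:
  s_1 = 1 + 1 + 1 + 1 + 1 + 1 + 1 + 1 = 8 ≡ 0 (mod 2).
  s_2 = 1 + 0 + 0 + 1 + 1 + 1 + 1 + 1 = 6 ≡ 0 (mod 2).
  s_3 = 1 + 0 + 0 + 1 + 1 + 1 + 1 + 1 = 6 ≡ 0 (mod 2).
  s_4 = 0 + 0 + 0 + 1 + 1 + 1 + 1 + 1 = 5 ≡ 1 (mod 2).
s = (0, 0, 0, 1)^T — this equals column 1 of H (binary 0001), so error is at position 1.
Correct: flip bit 1 of r = 010100111111111 to get c = 110100111111111.


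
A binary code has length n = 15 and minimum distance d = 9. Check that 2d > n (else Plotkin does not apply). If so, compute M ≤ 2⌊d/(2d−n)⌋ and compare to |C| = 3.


Plotkin bound M ≤ 6; given |C| = 3 ≤ bound (satisfied).

Check applicability: 2d = 18, n = 15.
2d − n = 3 > 0, so Plotkin applies.
Compute d/(2d−n) = 9/3 ≈ 3.0000.
⌊d/(2d−n)⌋ = 3.
Plotkin bound: M ≤ 2·3 = 6.
Given |C| = 3, check: satisfied.
This |C| is below the Plotkin bound.


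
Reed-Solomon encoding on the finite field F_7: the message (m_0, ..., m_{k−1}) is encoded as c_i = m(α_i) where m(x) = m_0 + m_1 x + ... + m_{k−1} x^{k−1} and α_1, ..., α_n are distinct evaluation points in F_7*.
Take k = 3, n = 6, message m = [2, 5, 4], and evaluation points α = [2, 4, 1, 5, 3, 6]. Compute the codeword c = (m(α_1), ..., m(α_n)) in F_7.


c = [0, 2, 4, 1, 4, 1]

Message polynomial: m(x) = 2 + 5·x + 4·x^2 (mod 7).
For each evaluation point α_i, compute m(α_i) mod 7:
  α_1 = 2: Horner steps 4 → 6 → 0, so m(2) = 0.
  α_2 = 4: Horner steps 4 → 0 → 2, so m(4) = 2.
  α_3 = 1: Horner steps 4 → 2 → 4, so m(1) = 4.
  α_4 = 5: Horner steps 4 → 4 → 1, so m(5) = 1.
  α_5 = 3: Horner steps 4 → 3 → 4, so m(3) = 4.
  α_6 = 6: Horner steps 4 → 1 → 1, so m(6) = 1.
Codeword c = [0, 2, 4, 1, 4, 1] ∈ F_7^6.


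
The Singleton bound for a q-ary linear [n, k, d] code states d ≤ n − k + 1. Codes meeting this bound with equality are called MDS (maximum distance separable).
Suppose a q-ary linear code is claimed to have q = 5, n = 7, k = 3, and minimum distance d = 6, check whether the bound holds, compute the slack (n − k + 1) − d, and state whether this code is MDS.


Singleton RHS = n − k + 1 = 5, slack = -1, bound violated (no such code; not MDS).

Singleton bound: d ≤ n − k + 1.
Here n = 7, k = 3, so n − k + 1 = 5.
Given d = 6, check d ≤ 5: NO.
Slack = (n − k + 1) − d = -1.
The slack is negative: d = 6 exceeds n − k + 1 = 5 by 1, so the Singleton bound is violated and no linear [7, 3, 6]_5 code can exist. In particular it is not MDS (MDS requires d = n − k + 1 exactly).
Description: the claimed parameters are [7, 3, 6]_5; such a code would be impossible (violates the Singleton bound).


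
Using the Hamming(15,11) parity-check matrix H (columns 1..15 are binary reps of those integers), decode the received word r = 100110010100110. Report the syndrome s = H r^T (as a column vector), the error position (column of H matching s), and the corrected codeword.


s = (0, 0, 0, 1)^T, error position = 1, corrected codeword c = 000110010100110

Compute s = H r^T mod 2 one row at a time:
  s_1 = 1 + 0 + 1 + 0 + 0 + 1 + 1 + 0 = 4 ≡ 0 (mod 2).
  s_2 = 1 + 1 + 0 + 0 + 0 + 1 + 1 + 0 = 4 ≡ 0 (mod 2).
  s_3 = 0 + 0 + 0 + 0 + 1 + 0 + 1 + 0 = 2 ≡ 0 (mod 2).
  s_4 = 1 + 0 + 1 + 0 + 0 + 0 + 1 + 0 = 3 ≡ 1 (mod 2).
s = (0, 0, 0, 1)^T — this equals column 1 of H (binary 0001), so error is at position 1.
Correct: flip bit 1 of r = 100110010100110 to get c = 000110010100110.


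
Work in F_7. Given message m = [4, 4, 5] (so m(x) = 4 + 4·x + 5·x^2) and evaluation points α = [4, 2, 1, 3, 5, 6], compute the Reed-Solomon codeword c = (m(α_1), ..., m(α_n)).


c = [2, 4, 6, 5, 2, 5]

Message polynomial: m(x) = 4 + 4·x + 5·x^2 (mod 7).
For each evaluation point α_i, compute m(α_i) mod 7:
  α_1 = 4: Horner steps 5 → 3 → 2, so m(4) = 2.
  α_2 = 2: Horner steps 5 → 0 → 4, so m(2) = 4.
  α_3 = 1: Horner steps 5 → 2 → 6, so m(1) = 6.
  α_4 = 3: Horner steps 5 → 5 → 5, so m(3) = 5.
  α_5 = 5: Horner steps 5 → 1 → 2, so m(5) = 2.
  α_6 = 6: Horner steps 5 → 6 → 5, so m(6) = 5.
Codeword c = [2, 4, 6, 5, 2, 5] ∈ F_7^6.


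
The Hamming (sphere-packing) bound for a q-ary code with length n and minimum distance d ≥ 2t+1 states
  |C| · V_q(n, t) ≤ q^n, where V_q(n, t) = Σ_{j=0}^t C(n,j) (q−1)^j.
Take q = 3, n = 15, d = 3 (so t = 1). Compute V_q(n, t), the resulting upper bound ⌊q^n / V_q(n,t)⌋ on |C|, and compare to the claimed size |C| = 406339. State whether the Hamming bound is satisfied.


V_q(n, t) = 31, q^n = 14348907, Hamming bound = 462867, |C| = 406339 ≤ bound (satisfied).

Step 1: Compute V_q(n, t) = Σ_{j=0}^1 C(n, j) (q−1)^j.
  j = 0: C(15,0)·(2)^0 = 1·1 = 1.
  j = 1: C(15,1)·(2)^1 = 15·2 = 30.
  V_q(n, t) = 1 + 30 = 31.
Step 2: q^n = 3^15 = 14348907.
Step 3: Hamming bound ⌊q^n / V_q(n,t)⌋ = ⌊14348907/31⌋ = 462867.
Step 4: Compare |C| = 406339 to 462867: satisfied.
The claimed |C| lies below the Hamming bound.


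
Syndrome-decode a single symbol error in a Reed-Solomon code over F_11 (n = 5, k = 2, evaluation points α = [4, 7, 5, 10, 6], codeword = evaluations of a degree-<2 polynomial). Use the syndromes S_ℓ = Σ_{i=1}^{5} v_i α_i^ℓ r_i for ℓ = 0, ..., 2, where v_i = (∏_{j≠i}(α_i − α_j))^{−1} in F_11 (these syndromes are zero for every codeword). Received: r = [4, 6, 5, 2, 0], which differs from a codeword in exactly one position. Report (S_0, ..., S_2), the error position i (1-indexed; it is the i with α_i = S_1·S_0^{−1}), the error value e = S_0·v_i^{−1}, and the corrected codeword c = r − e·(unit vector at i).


S = (9, 3, 1), error at position 1, error magnitude e = 5, c = [10, 6, 5, 2, 0].

Step 1: column multipliers v_i = (∏_{j≠i}(α_i − α_j))^{−1} mod 11.
  i = 1 (α = 4): (4−7)(4−5)(4−10)(4−6) = (−3)·(−1)·(−6)·(−2) = 36 ≡ 3, so v_1 = 3^{−1} = 4 (mod 11).
  i = 2 (α = 7): (7−4)(7−5)(7−10)(7−6) = 3·2·(−3)·1 = −18 ≡ 4, so v_2 = 4^{−1} = 3 (mod 11).
  i = 3 (α = 5): (5−4)(5−7)(5−10)(5−6) = 1·(−2)·(−5)·(−1) = −10 ≡ 1, so v_3 = 1^{−1} = 1 (mod 11).
  i = 4 (α = 10): (10−4)(10−7)(10−5)(10−6) = 6·3·5·4 = 360 ≡ 8, so v_4 = 8^{−1} = 7 (mod 11).
  i = 5 (α = 6): (6−4)(6−7)(6−5)(6−10) = 2·(−1)·1·(−4) = 8 ≡ 8, so v_5 = 8^{−1} = 7 (mod 11).
  v = [4, 3, 1, 7, 7].
Step 2: syndromes of r = [4, 6, 5, 2, 0] (all sums mod 11).
  S_0 = Σ v_i r_i = 4·4 + 3·6 + 1·5 + 7·2 + 7·0 = 53 ≡ 9.
  S_1 = Σ v_i α_i r_i = 4·4·4 + 3·7·6 + 1·5·5 + 7·10·2 + 7·6·0 = 355 ≡ 3.
  α_i^2 mod 11 = [5, 5, 3, 1, 3].
  S_2 = Σ v_i α_i^2 r_i = 4·5·4 + 3·5·6 + 1·3·5 + 7·1·2 + 7·3·0 = 199 ≡ 1.
  S = (9, 3, 1) ≠ 0, so r is not a codeword (an error is present).
Step 3: locate the error. For a single error e at position i, S_ℓ = v_i·e·α_i^ℓ, so α_err = S_1/S_0.
  S_0^{−1} = 9^{−1} = 5 (mod 11), so α_err = 3·5 = 15 ≡ 4 = α_1. Error position i = 1.
  Consistency check: S_2/S_1 = 1·4 = 4 ≡ 4 = α_err ✓ (single-error assumption holds).
Step 4: error magnitude e = S_0/v_1 = S_0·∏_{j≠1}(α_1 − α_j) = 9·3 = 27 ≡ 5 (mod 11).
Step 5: correct position 1: c_1 = r_1 − e = 4 − 5 ≡ 10 (mod 11). Hence c = [10, 6, 5, 2, 0].
  Check: interpolating c through the α_i gives m(x) = 8 + 6·x (degree < 2) with m(α_i) = c_i for every i, so c is indeed a codeword.


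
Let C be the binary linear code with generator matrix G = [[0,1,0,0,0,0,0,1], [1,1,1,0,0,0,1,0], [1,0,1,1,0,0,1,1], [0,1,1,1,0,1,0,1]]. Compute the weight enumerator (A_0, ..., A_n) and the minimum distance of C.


Weight distribution: A_0 = 1, A_1 = 1, A_2 = 2, A_3 = 2, A_4 = 5, A_5 = 5. Minimum distance d = 1.

Enumerate all 2^4 = 16 messages m ∈ F_2^4.
For each, compute codeword c = mG in F_2^8, then tally its weight.
  m = 0000 → c = 00000000, weight = 0.
  m = 1000 → c = 01000001, weight = 2.
  m = 0100 → c = 11100010, weight = 4.
  m = 1100 → c = 10100011, weight = 4.
  m = 0010 → c = 10110011, weight = 5.
  m = 1010 → c = 11110010, weight = 5.
  m = 0110 → c = 01010001, weight = 3.
  m = 1110 → c = 00010000, weight = 1.
  m = 0001 → c = 01110101, weight = 5.
  m = 1001 → c = 00110100, weight = 3.
  m = 0101 → c = 10010111, weight = 5.
  m = 1101 → c = 11010110, weight = 5.
  m = 0011 → c = 11000110, weight = 4.
  m = 1011 → c = 10000111, weight = 4.
  m = 0111 → c = 00100100, weight = 2.
  m = 1111 → c = 01100101, weight = 4.
Tally weights:
  weight 0: 1 codewords.
  weight 1: 1 codewords.
  weight 2: 2 codewords.
  weight 3: 2 codewords.
  weight 4: 5 codewords.
  weight 5: 5 codewords.
Minimum distance d = smallest w > 0 with A_w > 0 = 1.
Sanity: Σ A_w = 16 = 2^4 = 16 ✓.


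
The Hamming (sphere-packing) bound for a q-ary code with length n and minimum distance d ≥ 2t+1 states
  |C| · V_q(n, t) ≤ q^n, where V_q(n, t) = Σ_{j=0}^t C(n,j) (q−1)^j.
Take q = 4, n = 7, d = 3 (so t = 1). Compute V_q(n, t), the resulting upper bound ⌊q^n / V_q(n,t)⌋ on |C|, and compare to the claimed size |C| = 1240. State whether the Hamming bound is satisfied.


V_q(n, t) = 22, q^n = 16384, Hamming bound = 744, |C| = 1240 > bound (violated).

Step 1: Compute V_q(n, t) = Σ_{j=0}^1 C(n, j) (q−1)^j.
  j = 0: C(7,0)·(3)^0 = 1·1 = 1.
  j = 1: C(7,1)·(3)^1 = 7·3 = 21.
  V_q(n, t) = 1 + 21 = 22.
Step 2: q^n = 4^7 = 16384.
Step 3: Hamming bound ⌊q^n / V_q(n,t)⌋ = ⌊16384/22⌋ = 744.
Step 4: Compare |C| = 1240 to 744: violated.
The claimed |C| lies above the Hamming bound, so no 4-ary code of length 7 with d ≥ 3 can have 1240 codewords.


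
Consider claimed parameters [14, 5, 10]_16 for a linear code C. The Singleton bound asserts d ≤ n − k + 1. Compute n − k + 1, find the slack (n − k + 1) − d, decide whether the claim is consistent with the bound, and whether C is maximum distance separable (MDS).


Singleton RHS = n − k + 1 = 10, slack = 0, bound satisfied, MDS.

Singleton bound: d ≤ n − k + 1.
Here n = 14, k = 5, so n − k + 1 = 10.
Given d = 10, check d ≤ 10: YES.
Slack = (n − k + 1) − d = 0.
The code is MDS (slack = 0).
Description: the claimed parameters are [14, 5, 10]_16; such a code would be MDS (meets Singleton bound).


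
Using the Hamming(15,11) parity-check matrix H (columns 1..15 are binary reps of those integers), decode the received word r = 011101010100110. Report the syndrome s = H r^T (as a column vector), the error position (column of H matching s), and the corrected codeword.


s = (0, 0, 1, 0)^T, error position = 2, corrected codeword c = 001101010100110

Compute s = H r^T mod 2 one row at a time:
  s_1 = 1 + 0 + 1 + 0 + 0 + 1 + 1 + 0 = 4 ≡ 0 (mod 2).
  s_2 = 1 + 0 + 1 + 0 + 0 + 1 + 1 + 0 = 4 ≡ 0 (mod 2).
  s_3 = 1 + 1 + 1 + 0 + 1 + 0 + 1 + 0 = 5 ≡ 1 (mod 2).
  s_4 = 0 + 1 + 0 + 0 + 0 + 0 + 1 + 0 = 2 ≡ 0 (mod 2).
s = (0, 0, 1, 0)^T — this equals column 2 of H (binary 0010), so error is at position 2.
Correct: flip bit 2 of r = 011101010100110 to get c = 001101010100110.


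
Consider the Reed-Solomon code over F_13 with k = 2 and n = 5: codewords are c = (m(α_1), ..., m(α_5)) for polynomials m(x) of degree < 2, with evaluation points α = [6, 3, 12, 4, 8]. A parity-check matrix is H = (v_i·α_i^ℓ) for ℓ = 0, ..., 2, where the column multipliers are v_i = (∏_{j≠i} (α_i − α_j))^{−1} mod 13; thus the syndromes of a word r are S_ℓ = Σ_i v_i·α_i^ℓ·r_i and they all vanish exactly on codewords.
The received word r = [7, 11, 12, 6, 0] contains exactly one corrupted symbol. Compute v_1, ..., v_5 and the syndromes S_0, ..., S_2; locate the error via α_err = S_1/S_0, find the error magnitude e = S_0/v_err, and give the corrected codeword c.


S = (5, 7, 2), error at position 4, error magnitude e = 5, c = [7, 11, 12, 1, 0].

Step 1: column multipliers v_i = (∏_{j≠i}(α_i − α_j))^{−1} mod 13.
  i = 1 (α = 6): (6−3)(6−12)(6−4)(6−8) = 3·(−6)·2·(−2) = 72 ≡ 7, so v_1 = 7^{−1} = 2 (mod 13).
  i = 2 (α = 3): (3−6)(3−12)(3−4)(3−8) = (−3)·(−9)·(−1)·(−5) = 135 ≡ 5, so v_2 = 5^{−1} = 8 (mod 13).
  i = 3 (α = 12): (12−6)(12−3)(12−4)(12−8) = 6·9·8·4 = 1728 ≡ 12, so v_3 = 12^{−1} = 12 (mod 13).
  i = 4 (α = 4): (4−6)(4−3)(4−12)(4−8) = (−2)·1·(−8)·(−4) = −64 ≡ 1, so v_4 = 1^{−1} = 1 (mod 13).
  i = 5 (α = 8): (8−6)(8−3)(8−12)(8−4) = 2·5·(−4)·4 = −160 ≡ 9, so v_5 = 9^{−1} = 3 (mod 13).
  v = [2, 8, 12, 1, 3].
Step 2: syndromes of r = [7, 11, 12, 6, 0] (all sums mod 13).
  S_0 = Σ v_i r_i = 2·7 + 8·11 + 12·12 + 1·6 + 3·0 = 252 ≡ 5.
  S_1 = Σ v_i α_i r_i = 2·6·7 + 8·3·11 + 12·12·12 + 1·4·6 + 3·8·0 = 2100 ≡ 7.
  α_i^2 mod 13 = [10, 9, 1, 3, 12].
  S_2 = Σ v_i α_i^2 r_i = 2·10·7 + 8·9·11 + 12·1·12 + 1·3·6 + 3·12·0 = 1094 ≡ 2.
  S = (5, 7, 2) ≠ 0, so r is not a codeword (an error is present).
Step 3: locate the error. For a single error e at position i, S_ℓ = v_i·e·α_i^ℓ, so α_err = S_1/S_0.
  S_0^{−1} = 5^{−1} = 8 (mod 13), so α_err = 7·8 = 56 ≡ 4 = α_4. Error position i = 4.
  Consistency check: S_2/S_1 = 2·2 = 4 ≡ 4 = α_err ✓ (single-error assumption holds).
Step 4: error magnitude e = S_0/v_4 = S_0·∏_{j≠4}(α_4 − α_j) = 5·1 = 5 ≡ 5 (mod 13).
Step 5: correct position 4: c_4 = r_4 − e = 6 − 5 ≡ 1 (mod 13). Hence c = [7, 11, 12, 1, 0].
  Check: interpolating c through the α_i gives m(x) = 2 + 3·x (degree < 2) with m(α_i) = c_i for every i, so c is indeed a codeword.


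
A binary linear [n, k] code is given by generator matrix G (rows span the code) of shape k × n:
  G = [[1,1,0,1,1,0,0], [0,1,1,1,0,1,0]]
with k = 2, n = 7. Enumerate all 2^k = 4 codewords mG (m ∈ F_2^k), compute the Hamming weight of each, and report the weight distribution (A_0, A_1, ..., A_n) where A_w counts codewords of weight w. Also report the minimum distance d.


Weight distribution: A_0 = 1, A_4 = 3. Minimum distance d = 4.

Enumerate all 2^2 = 4 messages m ∈ F_2^2.
For each, compute codeword c = mG in F_2^7, then tally its weight.
  m = 00 → c = 0000000, weight = 0.
  m = 10 → c = 1101100, weight = 4.
  m = 01 → c = 0111010, weight = 4.
  m = 11 → c = 1010110, weight = 4.
Tally weights:
  weight 0: 1 codewords.
  weight 4: 3 codewords.
Minimum distance d = smallest w > 0 with A_w > 0 = 4.
Sanity: Σ A_w = 4 = 2^2 = 4 ✓.


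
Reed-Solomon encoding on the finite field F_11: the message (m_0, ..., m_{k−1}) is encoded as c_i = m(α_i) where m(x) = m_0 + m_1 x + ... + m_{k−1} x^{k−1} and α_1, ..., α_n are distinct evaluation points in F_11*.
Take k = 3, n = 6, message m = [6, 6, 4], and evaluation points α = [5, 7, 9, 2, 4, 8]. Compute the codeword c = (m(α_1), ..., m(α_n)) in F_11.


c = [4, 2, 10, 1, 6, 2]

Message polynomial: m(x) = 6 + 6·x + 4·x^2 (mod 11).
For each evaluation point α_i, compute m(α_i) mod 11:
  α_1 = 5: Horner steps 4 → 4 → 4, so m(5) = 4.
  α_2 = 7: Horner steps 4 → 1 → 2, so m(7) = 2.
  α_3 = 9: Horner steps 4 → 9 → 10, so m(9) = 10.
  α_4 = 2: Horner steps 4 → 3 → 1, so m(2) = 1.
  α_5 = 4: Horner steps 4 → 0 → 6, so m(4) = 6.
  α_6 = 8: Horner steps 4 → 5 → 2, so m(8) = 2.
Codeword c = [4, 2, 10, 1, 6, 2] ∈ F_11^6.


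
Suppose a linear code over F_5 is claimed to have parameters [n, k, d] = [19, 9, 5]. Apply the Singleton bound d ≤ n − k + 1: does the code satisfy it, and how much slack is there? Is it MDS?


Singleton RHS = n − k + 1 = 11, slack = 6, bound satisfied, not MDS.

Singleton bound: d ≤ n − k + 1.
Here n = 19, k = 9, so n − k + 1 = 11.
Given d = 5, check d ≤ 11: YES.
Slack = (n − k + 1) − d = 6.
The code is NOT MDS (slack = 6 > 0).
Description: the claimed parameters are [19, 9, 5]_5; such a code would be non-MDS.


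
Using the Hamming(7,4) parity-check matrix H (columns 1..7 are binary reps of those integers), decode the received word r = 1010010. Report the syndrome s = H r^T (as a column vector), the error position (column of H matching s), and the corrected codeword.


s = (1, 0, 0)^T, error position = 4, corrected codeword c = 1011010

Compute s = H r^T mod 2 one row at a time:
  s_1 = 0 + 0 + 1 + 0 = 1 ≡ 1 (mod 2).
  s_2 = 0 + 1 + 1 + 0 = 2 ≡ 0 (mod 2).
  s_3 = 1 + 1 + 0 + 0 = 2 ≡ 0 (mod 2).
s = (1, 0, 0)^T — this equals column 4 of H (binary 100), so error is at position 4.
Correct: flip bit 4 of r = 1010010 to get c = 1011010.


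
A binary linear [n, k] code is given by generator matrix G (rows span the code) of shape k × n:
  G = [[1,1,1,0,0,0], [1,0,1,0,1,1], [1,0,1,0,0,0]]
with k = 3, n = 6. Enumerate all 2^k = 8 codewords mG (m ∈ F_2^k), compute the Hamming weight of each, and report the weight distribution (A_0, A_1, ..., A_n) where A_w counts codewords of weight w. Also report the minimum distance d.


Weight distribution: A_0 = 1, A_1 = 1, A_2 = 2, A_3 = 2, A_4 = 1, A_5 = 1. Minimum distance d = 1.

Enumerate all 2^3 = 8 messages m ∈ F_2^3.
For each, compute codeword c = mG in F_2^6, then tally its weight.
  m = 000 → c = 000000, weight = 0.
  m = 100 → c = 111000, weight = 3.
  m = 010 → c = 101011, weight = 4.
  m = 110 → c = 010011, weight = 3.
  m = 001 → c = 101000, weight = 2.
  m = 101 → c = 010000, weight = 1.
  m = 011 → c = 000011, weight = 2.
  m = 111 → c = 111011, weight = 5.
Tally weights:
  weight 0: 1 codewords.
  weight 1: 1 codewords.
  weight 2: 2 codewords.
  weight 3: 2 codewords.
  weight 4: 1 codewords.
  weight 5: 1 codewords.
Minimum distance d = smallest w > 0 with A_w > 0 = 1.
Sanity: Σ A_w = 8 = 2^3 = 8 ✓.


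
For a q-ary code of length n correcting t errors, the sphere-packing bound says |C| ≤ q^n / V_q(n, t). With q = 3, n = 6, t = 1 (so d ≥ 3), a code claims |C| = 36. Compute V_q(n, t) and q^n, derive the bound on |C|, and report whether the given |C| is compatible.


V_q(n, t) = 13, q^n = 729, Hamming bound = 56, |C| = 36 ≤ bound (satisfied).

Step 1: Compute V_q(n, t) = Σ_{j=0}^1 C(n, j) (q−1)^j.
  j = 0: C(6,0)·(2)^0 = 1·1 = 1.
  j = 1: C(6,1)·(2)^1 = 6·2 = 12.
  V_q(n, t) = 1 + 12 = 13.
Step 2: q^n = 3^6 = 729.
Step 3: Hamming bound ⌊q^n / V_q(n,t)⌋ = ⌊729/13⌋ = 56.
Step 4: Compare |C| = 36 to 56: satisfied.
The claimed |C| lies below the Hamming bound.


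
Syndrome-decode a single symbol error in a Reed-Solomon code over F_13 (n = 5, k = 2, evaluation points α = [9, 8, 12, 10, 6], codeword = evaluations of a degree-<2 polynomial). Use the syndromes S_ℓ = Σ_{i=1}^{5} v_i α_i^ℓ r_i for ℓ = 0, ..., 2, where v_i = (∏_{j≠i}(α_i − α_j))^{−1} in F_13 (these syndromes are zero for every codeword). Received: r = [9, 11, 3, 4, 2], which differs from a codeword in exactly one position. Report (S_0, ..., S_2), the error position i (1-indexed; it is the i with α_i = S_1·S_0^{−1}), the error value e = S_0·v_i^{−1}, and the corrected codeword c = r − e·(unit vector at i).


S = (1, 10, 9), error at position 4, error magnitude e = 10, c = [9, 11, 3, 7, 2].

Step 1: column multipliers v_i = (∏_{j≠i}(α_i − α_j))^{−1} mod 13.
  i = 1 (α = 9): (9−8)(9−12)(9−10)(9−6) = 1·(−3)·(−1)·3 = 9 ≡ 9, so v_1 = 9^{−1} = 3 (mod 13).
  i = 2 (α = 8): (8−9)(8−12)(8−10)(8−6) = (−1)·(−4)·(−2)·2 = −16 ≡ 10, so v_2 = 10^{−1} = 4 (mod 13).
  i = 3 (α = 12): (12−9)(12−8)(12−10)(12−6) = 3·4·2·6 = 144 ≡ 1, so v_3 = 1^{−1} = 1 (mod 13).
  i = 4 (α = 10): (10−9)(10−8)(10−12)(10−6) = 1·2·(−2)·4 = −16 ≡ 10, so v_4 = 10^{−1} = 4 (mod 13).
  i = 5 (α = 6): (6−9)(6−8)(6−12)(6−10) = (−3)·(−2)·(−6)·(−4) = 144 ≡ 1, so v_5 = 1^{−1} = 1 (mod 13).
  v = [3, 4, 1, 4, 1].
Step 2: syndromes of r = [9, 11, 3, 4, 2] (all sums mod 13).
  S_0 = Σ v_i r_i = 3·9 + 4·11 + 1·3 + 4·4 + 1·2 = 92 ≡ 1.
  S_1 = Σ v_i α_i r_i = 3·9·9 + 4·8·11 + 1·12·3 + 4·10·4 + 1·6·2 = 803 ≡ 10.
  α_i^2 mod 13 = [3, 12, 1, 9, 10].
  S_2 = Σ v_i α_i^2 r_i = 3·3·9 + 4·12·11 + 1·1·3 + 4·9·4 + 1·10·2 = 776 ≡ 9.
  S = (1, 10, 9) ≠ 0, so r is not a codeword (an error is present).
Step 3: locate the error. For a single error e at position i, S_ℓ = v_i·e·α_i^ℓ, so α_err = S_1/S_0.
  S_0^{−1} = 1^{−1} = 1 (mod 13), so α_err = 10·1 = 10 ≡ 10 = α_4. Error position i = 4.
  Consistency check: S_2/S_1 = 9·4 = 36 ≡ 10 = α_err ✓ (single-error assumption holds).
Step 4: error magnitude e = S_0/v_4 = S_0·∏_{j≠4}(α_4 − α_j) = 1·10 = 10 ≡ 10 (mod 13).
Step 5: correct position 4: c_4 = r_4 − e = 4 − 10 ≡ 7 (mod 13). Hence c = [9, 11, 3, 7, 2].
  Check: interpolating c through the α_i gives m(x) = 1 + 11·x (degree < 2) with m(α_i) = c_i for every i, so c is indeed a codeword.


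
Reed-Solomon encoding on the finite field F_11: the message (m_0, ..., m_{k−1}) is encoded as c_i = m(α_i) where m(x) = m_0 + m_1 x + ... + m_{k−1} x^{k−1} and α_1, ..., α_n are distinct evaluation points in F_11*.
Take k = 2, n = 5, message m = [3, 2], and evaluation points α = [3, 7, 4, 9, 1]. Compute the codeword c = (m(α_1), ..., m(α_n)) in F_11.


c = [9, 6, 0, 10, 5]

Message polynomial: m(x) = 3 + 2·x (mod 11).
For each evaluation point α_i, compute m(α_i) mod 11:
  α_1 = 3: Horner steps 2 → 9, so m(3) = 9.
  α_2 = 7: Horner steps 2 → 6, so m(7) = 6.
  α_3 = 4: Horner steps 2 → 0, so m(4) = 0.
  α_4 = 9: Horner steps 2 → 10, so m(9) = 10.
  α_5 = 1: Horner steps 2 → 5, so m(1) = 5.
Codeword c = [9, 6, 0, 10, 5] ∈ F_11^5.


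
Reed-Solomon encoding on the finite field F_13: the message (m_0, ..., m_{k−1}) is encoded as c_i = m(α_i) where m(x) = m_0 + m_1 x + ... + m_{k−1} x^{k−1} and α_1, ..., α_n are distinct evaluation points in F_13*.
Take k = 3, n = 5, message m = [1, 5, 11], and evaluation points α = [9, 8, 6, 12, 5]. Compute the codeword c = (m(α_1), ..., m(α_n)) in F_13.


c = [1, 4, 11, 7, 2]

Message polynomial: m(x) = 1 + 5·x + 11·x^2 (mod 13).
For each evaluation point α_i, compute m(α_i) mod 13:
  α_1 = 9: Horner steps 11 → 0 → 1, so m(9) = 1.
  α_2 = 8: Horner steps 11 → 2 → 4, so m(8) = 4.
  α_3 = 6: Horner steps 11 → 6 → 11, so m(6) = 11.
  α_4 = 12: Horner steps 11 → 7 → 7, so m(12) = 7.
  α_5 = 5: Horner steps 11 → 8 → 2, so m(5) = 2.
Codeword c = [1, 4, 11, 7, 2] ∈ F_13^5.


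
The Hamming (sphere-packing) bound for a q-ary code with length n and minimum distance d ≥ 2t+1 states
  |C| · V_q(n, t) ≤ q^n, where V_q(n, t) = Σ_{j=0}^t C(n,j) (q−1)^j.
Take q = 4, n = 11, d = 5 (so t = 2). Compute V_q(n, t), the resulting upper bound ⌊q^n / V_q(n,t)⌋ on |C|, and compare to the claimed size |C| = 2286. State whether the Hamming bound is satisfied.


V_q(n, t) = 529, q^n = 4194304, Hamming bound = 7928, |C| = 2286 ≤ bound (satisfied).

Step 1: Compute V_q(n, t) = Σ_{j=0}^2 C(n, j) (q−1)^j.
  j = 0: C(11,0)·(3)^0 = 1·1 = 1.
  j = 1: C(11,1)·(3)^1 = 11·3 = 33.
  j = 2: C(11,2)·(3)^2 = 55·9 = 495.
  V_q(n, t) = 1 + 33 + 495 = 529.
Step 2: q^n = 4^11 = 4194304.
Step 3: Hamming bound ⌊q^n / V_q(n,t)⌋ = ⌊4194304/529⌋ = 7928.
Step 4: Compare |C| = 2286 to 7928: satisfied.
The claimed |C| lies below the Hamming bound.


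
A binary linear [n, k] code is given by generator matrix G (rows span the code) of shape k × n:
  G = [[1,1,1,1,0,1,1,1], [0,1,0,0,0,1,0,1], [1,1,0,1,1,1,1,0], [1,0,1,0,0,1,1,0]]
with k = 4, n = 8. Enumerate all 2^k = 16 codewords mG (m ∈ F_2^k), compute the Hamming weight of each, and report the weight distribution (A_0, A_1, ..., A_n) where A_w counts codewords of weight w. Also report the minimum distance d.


Weight distribution: A_0 = 1, A_2 = 1, A_3 = 3, A_4 = 5, A_5 = 4, A_6 = 1, A_7 = 1. Minimum distance d = 2.

Enumerate all 2^4 = 16 messages m ∈ F_2^4.
For each, compute codeword c = mG in F_2^8, then tally its weight.
  m = 0000 → c = 00000000, weight = 0.
  m = 1000 → c = 11110111, weight = 7.
  m = 0100 → c = 01000101, weight = 3.
  m = 1100 → c = 10110010, weight = 4.
  m = 0010 → c = 11011110, weight = 6.
  m = 1010 → c = 00101001, weight = 3.
  m = 0110 → c = 10011011, weight = 5.
  m = 1110 → c = 01101100, weight = 4.
  m = 0001 → c = 10100110, weight = 4.
  m = 1001 → c = 01010001, weight = 3.
  m = 0101 → c = 11100011, weight = 5.
  m = 1101 → c = 00010100, weight = 2.
  m = 0011 → c = 01111000, weight = 4.
  m = 1011 → c = 10001111, weight = 5.
  m = 0111 → c = 00111101, weight = 5.
  m = 1111 → c = 11001010, weight = 4.
Tally weights:
  weight 0: 1 codewords.
  weight 2: 1 codewords.
  weight 3: 3 codewords.
  weight 4: 5 codewords.
  weight 5: 4 codewords.
  weight 6: 1 codewords.
  weight 7: 1 codewords.
Minimum distance d = smallest w > 0 with A_w > 0 = 2.
Sanity: Σ A_w = 16 = 2^4 = 16 ✓.
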